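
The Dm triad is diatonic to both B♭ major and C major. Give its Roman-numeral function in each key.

iii in B♭ major; ii in C major

The scale of B♭ major is B♭ C D E♭ F G A; D is degree 3, and the triad built there (D-F-A) is minor, so it is iii.
The scale of C major is C D E F G A B; D is degree 2, and the triad built there (D-F-A) is minor, so it is ii.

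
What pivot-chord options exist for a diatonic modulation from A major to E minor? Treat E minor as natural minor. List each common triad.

Triads in A major: A (I), Bm (ii), C#m (iii), D (IV), E (V), F#m (vi), G#dim (vii°).
Triads in E minor (natural minor): Em (i), F#dim (ii°), G (III), Am (iv), Bm (v), C (VI), D (VII).
Shared triads with their functions: Bm (ii in A major, v in E minor); D (IV in A major, VII in E minor).

Bm, D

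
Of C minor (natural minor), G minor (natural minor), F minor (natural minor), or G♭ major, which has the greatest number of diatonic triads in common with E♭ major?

Triads of E♭ major: E♭ major (I), F minor (ii), G minor (iii), A♭ major (IV), B♭ major (V), C minor (vi), D diminished (vii°).
C minor (natural minor) shares 7: E♭, Fm, Gm, A♭, B♭, Cm, Ddim.
G minor (natural minor) shares 4: E♭, Gm, B♭, Cm.
F minor (natural minor) shares 4: E♭, Fm, A♭, Cm.
G♭ major shares 0: none.
The most common triads (7) are shared with C minor.

C minor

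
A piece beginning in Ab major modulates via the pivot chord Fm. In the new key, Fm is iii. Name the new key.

Db major

The numeral iii denotes a minor triad on scale degree 3. With F on degree 3, the tonic of the new key is Db.
Degree 3 carries a minor triad in major keys, so the destination is Db major.
Check: the diatonic triads of Db major are Db (I), Ebm (ii), Fm (iii), Gb (IV), Ab (V), Bbm (vi), Cdim (vii°) — Fm is indeed iii.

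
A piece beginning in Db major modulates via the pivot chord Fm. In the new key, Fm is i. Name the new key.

The numeral i denotes a minor triad on scale degree 1. With F on degree 1, the tonic of the new key is F.
Degree 1 carries a minor triad in minor keys, so the destination is F minor.
Check: the diatonic triads of F minor (natural minor) are Fm (i), Gdim (ii°), Ab (III), Bbm (iv), Cm (v), Db (VI), Eb (VII) — Fm is indeed i.

F minor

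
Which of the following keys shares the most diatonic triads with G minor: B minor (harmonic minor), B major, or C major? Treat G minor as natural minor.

Triads of G minor (natural minor): Gm (i), Adim (ii°), Bb (III), Cm (iv), Dm (v), Eb (VI), F (VII).
B minor (harmonic minor) shares 0: none.
B major shares 0: none.
C major shares 2: Dm, F.
The most common triads (2) are shared with C major.

C major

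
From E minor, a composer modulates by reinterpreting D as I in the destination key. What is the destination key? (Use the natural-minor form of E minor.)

The numeral I denotes a major triad on scale degree 1. With D on degree 1, the tonic of the new key is D.
Degree 1 carries a major triad in major keys, so the destination is D major.
Check: the diatonic triads of D major are D (I), Em (ii), F#m (iii), G (IV), A (V), Bm (vi), C#dim (vii°) — D is indeed I.

D major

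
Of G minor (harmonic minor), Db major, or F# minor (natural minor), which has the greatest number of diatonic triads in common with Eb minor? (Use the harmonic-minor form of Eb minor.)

Triads of Eb minor (harmonic minor): Ebm (i), Fdim (ii°), Gbaug (III+), Abm (iv), Bb (V), Cb (VI), Ddim (vii°).
G minor (harmonic minor) shares 0: none.
Db major shares 1: Ebm.
F# minor (natural minor) shares 0: none.
The most common triads (1) are shared with Db major.

Db major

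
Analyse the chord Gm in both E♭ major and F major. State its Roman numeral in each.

iii in E♭ major; ii in F major

The scale of E♭ major is E♭ F G A♭ B♭ C D; G is degree 3, and the triad built there (G-B♭-D) is minor, so it is iii.
The scale of F major is F G A B♭ C D E; G is degree 2, and the triad built there (G-B♭-D) is minor, so it is ii.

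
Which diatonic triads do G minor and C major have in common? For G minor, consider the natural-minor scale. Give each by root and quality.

Dm, F

Triads in G minor (natural minor): G minor (i), A diminished (ii°), Bb major (III), C minor (iv), D minor (v), Eb major (VI), F major (VII).
Triads in C major: C major (I), D minor (ii), E minor (iii), F major (IV), G major (V), A minor (vi), B diminished (vii°).
Shared triads with their functions: D minor (v in G minor, ii in C major); F major (VII in G minor, IV in C major).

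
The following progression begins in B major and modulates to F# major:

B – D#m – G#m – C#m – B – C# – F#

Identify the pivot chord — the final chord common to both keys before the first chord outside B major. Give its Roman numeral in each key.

Chords diatonic to B major: B, C#m, D#m, E, F#, G#m, A#dim.
Reading the progression, the first chord not in that set is C#, so the modulation leaves B major there.
The chord immediately before C# is B, which is diatonic to both keys: I in B major and IV in F# major.

B — I in B major, IV in F# major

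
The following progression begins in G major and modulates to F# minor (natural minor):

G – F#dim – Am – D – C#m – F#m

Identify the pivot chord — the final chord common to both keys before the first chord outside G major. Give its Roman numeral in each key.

Chords diatonic to G major: G, Am, Bm, C, D, Em, F#dim.
Reading the progression, the first chord not in that set is C#m, so the modulation leaves G major there.
The chord immediately before C#m is D, which is diatonic to both keys: V in G major and VI in F# minor.

D — V in G major, VI in F# minor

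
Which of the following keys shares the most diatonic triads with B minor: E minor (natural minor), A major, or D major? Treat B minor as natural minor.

D major

Triads of B minor (natural minor): Bm (i), C#dim (ii°), D (III), Em (iv), F#m (v), G (VI), A (VII).
E minor (natural minor) shares 4: Bm, D, Em, G.
A major shares 4: Bm, D, F#m, A.
D major shares 7: Bm, C#dim, D, Em, F#m, G, A.
The most common triads (7) are shared with D major.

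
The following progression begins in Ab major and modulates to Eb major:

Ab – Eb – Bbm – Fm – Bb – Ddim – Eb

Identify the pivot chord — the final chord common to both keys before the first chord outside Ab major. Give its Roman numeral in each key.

Chords diatonic to Ab major: Ab, Bbm, Cm, Db, Eb, Fm, Gdim.
Reading the progression, the first chord not in that set is Bb, so the modulation leaves Ab major there.
The chord immediately before Bb is Fm, which is diatonic to both keys: vi in Ab major and ii in Eb major.

Fm — vi in Ab major, ii in Eb major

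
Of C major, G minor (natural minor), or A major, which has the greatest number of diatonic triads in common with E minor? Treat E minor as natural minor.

Triads of E minor (natural minor): Em (i), F#dim (ii°), G (III), Am (iv), Bm (v), C (VI), D (VII).
C major shares 4: Em, G, Am, C.
G minor (natural minor) shares 0: none.
A major shares 2: Bm, D.
The most common triads (4) are shared with C major.

C major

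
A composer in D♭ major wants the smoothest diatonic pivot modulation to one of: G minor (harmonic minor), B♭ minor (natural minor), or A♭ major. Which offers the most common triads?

B♭ minor

Triads of D♭ major: D♭ (I), E♭m (ii), Fm (iii), G♭ (IV), A♭ (V), B♭m (vi), Cdim (vii°).
G minor (harmonic minor) shares 0: none.
B♭ minor (natural minor) shares 7: D♭, E♭m, Fm, G♭, A♭, B♭m, Cdim.
A♭ major shares 4: D♭, Fm, A♭, B♭m.
The most common triads (7) are shared with B♭ minor.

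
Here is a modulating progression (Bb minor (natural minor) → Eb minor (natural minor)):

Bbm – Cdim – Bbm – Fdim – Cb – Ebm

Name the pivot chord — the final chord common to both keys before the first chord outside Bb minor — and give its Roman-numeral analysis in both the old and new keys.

Bbm — i in Bb minor, v in Eb minor

Chords diatonic to Bb minor: Bbm, Cdim, Db, Ebm, Fm, Gb, Ab.
Reading the progression, the first chord not in that set is Fdim, so the modulation leaves Bb minor there.
The chord immediately before Fdim is Bbm, which is diatonic to both keys: i in Bb minor and v in Eb minor.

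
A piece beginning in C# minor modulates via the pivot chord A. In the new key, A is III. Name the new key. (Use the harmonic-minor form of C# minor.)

F# minor

The numeral III denotes a major triad on scale degree 3. With A on degree 3, the tonic of the new key is F#.
Degree 3 carries a major triad in natural-minor keys, so the destination is F# minor.
Check: the diatonic triads of F# minor (natural minor) are F#m (i), G#dim (ii°), A (III), Bm (iv), C#m (v), D (VI), E (VII) — A is indeed III.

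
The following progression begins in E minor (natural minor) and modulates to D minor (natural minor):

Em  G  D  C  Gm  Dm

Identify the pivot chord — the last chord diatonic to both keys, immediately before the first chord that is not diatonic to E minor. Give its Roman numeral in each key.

C — VI in E minor, VII in D minor

Chords diatonic to E minor: Em, F#dim, G, Am, Bm, C, D.
Reading the progression, the first chord not in that set is Gm, so the modulation leaves E minor there.
The chord immediately before Gm is C, which is diatonic to both keys: VI in E minor and VII in D minor.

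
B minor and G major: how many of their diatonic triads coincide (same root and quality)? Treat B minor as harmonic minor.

3

Diatonic triads of B minor (harmonic minor): Bm (i), C♯dim (ii°), Daug (III+), Em (iv), F♯ (V), G (VI), A♯dim (vii°).
Diatonic triads of G major: G (I), Am (ii), Bm (iii), C (IV), D (V), Em (vi), F♯dim (vii°).
Matching root and quality in both lists: Bm, Em, G.
That gives 3 common triads.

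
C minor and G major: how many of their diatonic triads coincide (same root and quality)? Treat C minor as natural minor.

0

Diatonic triads of C minor (natural minor): Cm (i), Ddim (ii°), Eb (III), Fm (iv), Gm (v), Ab (VI), Bb (VII).
Diatonic triads of G major: G (I), Am (ii), Bm (iii), C (IV), D (V), Em (vi), F#dim (vii°).
No triad has the same root and quality in both keys.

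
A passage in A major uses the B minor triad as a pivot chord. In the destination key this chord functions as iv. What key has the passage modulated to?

The numeral iv denotes a minor triad on scale degree 4. With B on degree 4, the tonic of the new key is F#.
Degree 4 carries a minor triad in minor keys, so the destination is F# minor.
Check: the diatonic triads of F# minor (natural minor) are F#m (i), G#dim (ii°), A (III), Bm (iv), C#m (v), D (VI), E (VII) — B minor is indeed iv.

F# minor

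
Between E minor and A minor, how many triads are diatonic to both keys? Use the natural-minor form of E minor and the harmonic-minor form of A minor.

Diatonic triads of E minor (natural minor): Em (i), F♯dim (ii°), G (III), Am (iv), Bm (v), C (VI), D (VII).
Diatonic triads of A minor (harmonic minor): Am (i), Bdim (ii°), Caug (III+), Dm (iv), E (V), F (VI), G♯dim (vii°).
Matching root and quality in both lists: Am.
That gives 1 common triad.

1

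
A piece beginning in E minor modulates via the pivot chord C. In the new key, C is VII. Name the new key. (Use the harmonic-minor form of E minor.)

The numeral VII denotes a major triad on scale degree 7. With C on degree 7, the tonic of the new key is D.
Degree 7 carries a major triad in natural-minor keys, so the destination is D minor.
Check: the diatonic triads of D minor (natural minor) are Dm (i), Edim (ii°), F (III), Gm (iv), Am (v), Bb (VI), C (VII) — C is indeed VII.

D minor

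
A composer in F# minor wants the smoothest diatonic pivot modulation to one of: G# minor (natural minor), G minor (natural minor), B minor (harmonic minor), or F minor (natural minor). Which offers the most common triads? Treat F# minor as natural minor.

Triads of F# minor (natural minor): F#m (i), G#dim (ii°), A (III), Bm (iv), C#m (v), D (VI), E (VII).
G# minor (natural minor) shares 2: C#m, E.
G minor (natural minor) shares 0: none.
B minor (harmonic minor) shares 1: Bm.
F minor (natural minor) shares 0: none.
The most common triads (2) are shared with G# minor.

G# minor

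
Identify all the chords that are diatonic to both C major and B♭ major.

Triads in C major: C (I), Dm (ii), Em (iii), F (IV), G (V), Am (vi), Bdim (vii°).
Triads in B♭ major: B♭ (I), Cm (ii), Dm (iii), E♭ (IV), F (V), Gm (vi), Adim (vii°).
Shared triads with their functions: Dm (ii in C major, iii in B♭ major); F (IV in C major, V in B♭ major).

Dm, F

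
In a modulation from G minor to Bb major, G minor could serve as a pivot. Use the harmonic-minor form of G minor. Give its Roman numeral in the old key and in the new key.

i in G minor; vi in Bb major

The scale of G minor (harmonic minor) is G A Bb C D Eb F#; G is degree 1, and the triad built there (G-Bb-D) is minor, so it is i.
The scale of Bb major is Bb C D Eb F G A; G is degree 6, and the triad built there (G-Bb-D) is minor, so it is vi.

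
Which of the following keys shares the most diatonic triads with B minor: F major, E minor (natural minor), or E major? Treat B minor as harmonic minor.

E minor

Triads of B minor (harmonic minor): B minor (i), C# diminished (ii°), D augmented (III+), E minor (iv), F# major (V), G major (VI), A# diminished (vii°).
F major shares 0: none.
E minor (natural minor) shares 3: Bm, Em, G.
E major shares 0: none.
The most common triads (3) are shared with E minor.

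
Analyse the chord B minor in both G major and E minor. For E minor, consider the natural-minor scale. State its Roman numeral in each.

The scale of G major is G A B C D E F#; B is degree 3, and the triad built there (B-D-F#) is minor, so it is iii.
The scale of E minor (natural minor) is E F# G A B C D; B is degree 5, and the triad built there (B-D-F#) is minor, so it is v.

iii in G major; v in E minor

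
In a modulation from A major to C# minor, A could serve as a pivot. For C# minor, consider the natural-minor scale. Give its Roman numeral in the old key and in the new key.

I in A major; VI in C# minor

The scale of A major is A B C# D E F# G#; A is degree 1, and the triad built there (A-C#-E) is major, so it is I.
The scale of C# minor (natural minor) is C# D# E F# G# A B; A is degree 6, and the triad built there (A-C#-E) is major, so it is VI.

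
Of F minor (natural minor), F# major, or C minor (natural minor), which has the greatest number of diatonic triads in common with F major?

Triads of F major: F (I), Gm (ii), Am (iii), Bb (IV), C (V), Dm (vi), Edim (vii°).
F minor (natural minor) shares 0: none.
F# major shares 0: none.
C minor (natural minor) shares 2: Gm, Bb.
The most common triads (2) are shared with C minor.

C minor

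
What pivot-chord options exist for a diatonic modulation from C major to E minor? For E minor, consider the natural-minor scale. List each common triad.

Triads in C major: C major (I), D minor (ii), E minor (iii), F major (IV), G major (V), A minor (vi), B diminished (vii°).
Triads in E minor (natural minor): E minor (i), F♯ diminished (ii°), G major (III), A minor (iv), B minor (v), C major (VI), D major (VII).
Shared triads with their functions: C major (I in C major, VI in E minor); E minor (iii in C major, i in E minor); G major (V in C major, III in E minor); A minor (vi in C major, iv in E minor).

C, Em, G, Am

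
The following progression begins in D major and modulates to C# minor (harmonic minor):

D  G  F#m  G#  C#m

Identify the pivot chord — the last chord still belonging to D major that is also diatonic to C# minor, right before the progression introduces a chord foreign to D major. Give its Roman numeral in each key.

Chords diatonic to D major: D, Em, F#m, G, A, Bm, C#dim.
Reading the progression, the first chord not in that set is G#, so the modulation leaves D major there.
The chord immediately before G# is F#m, which is diatonic to both keys: iii in D major and iv in C# minor.

F#m — iii in D major, iv in C# minor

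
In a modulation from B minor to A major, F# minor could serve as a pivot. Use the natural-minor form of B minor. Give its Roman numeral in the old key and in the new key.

The scale of B minor (natural minor) is B C# D E F# G A; F# is degree 5, and the triad built there (F#-A-C#) is minor, so it is v.
The scale of A major is A B C# D E F# G#; F# is degree 6, and the triad built there (F#-A-C#) is minor, so it is vi.

v in B minor; vi in A major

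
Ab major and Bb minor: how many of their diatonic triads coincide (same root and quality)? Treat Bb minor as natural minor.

4

Diatonic triads of Ab major: Ab major (I), Bb minor (ii), C minor (iii), Db major (IV), Eb major (V), F minor (vi), G diminished (vii°).
Diatonic triads of Bb minor (natural minor): Bb minor (i), C diminished (ii°), Db major (III), Eb minor (iv), F minor (v), Gb major (VI), Ab major (VII).
Matching root and quality in both lists: Ab major, Bb minor, Db major, F minor.
That gives 4 common triads.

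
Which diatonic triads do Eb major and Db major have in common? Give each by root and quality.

Triads in Eb major: Eb (I), Fm (ii), Gm (iii), Ab (IV), Bb (V), Cm (vi), Ddim (vii°).
Triads in Db major: Db (I), Ebm (ii), Fm (iii), Gb (IV), Ab (V), Bbm (vi), Cdim (vii°).
Shared triads with their functions: Fm (ii in Eb major, iii in Db major); Ab (IV in Eb major, V in Db major).

Fm, Ab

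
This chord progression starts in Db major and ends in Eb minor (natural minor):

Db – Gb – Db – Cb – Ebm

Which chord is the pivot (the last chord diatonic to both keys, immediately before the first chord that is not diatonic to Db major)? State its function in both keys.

Db — I in Db major, VII in Eb minor

Chords diatonic to Db major: Db, Ebm, Fm, Gb, Ab, Bbm, Cdim.
Reading the progression, the first chord not in that set is Cb, so the modulation leaves Db major there.
The chord immediately before Cb is Db, which is diatonic to both keys: I in Db major and VII in Eb minor.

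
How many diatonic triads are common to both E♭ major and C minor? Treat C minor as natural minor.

7

Diatonic triads of E♭ major: E♭ major (I), F minor (ii), G minor (iii), A♭ major (IV), B♭ major (V), C minor (vi), D diminished (vii°).
Diatonic triads of C minor (natural minor): C minor (i), D diminished (ii°), E♭ major (III), F minor (iv), G minor (v), A♭ major (VI), B♭ major (VII).
Matching root and quality in both lists: E♭ major, F minor, G minor, A♭ major, B♭ major, C minor, D diminished.
That gives 7 common triads.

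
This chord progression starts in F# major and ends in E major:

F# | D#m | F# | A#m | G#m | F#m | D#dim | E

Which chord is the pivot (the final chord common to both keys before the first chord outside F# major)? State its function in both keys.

G#m — ii in F# major, iii in E major

Chords diatonic to F# major: F#, G#m, A#m, B, C#, D#m, E#dim.
Reading the progression, the first chord not in that set is F#m, so the modulation leaves F# major there.
The chord immediately before F#m is G#m, which is diatonic to both keys: ii in F# major and iii in E major.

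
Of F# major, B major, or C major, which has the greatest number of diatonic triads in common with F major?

Triads of F major: F (I), Gm (ii), Am (iii), Bb (IV), C (V), Dm (vi), Edim (vii°).
F# major shares 0: none.
B major shares 0: none.
C major shares 4: F, Am, C, Dm.
The most common triads (4) are shared with C major.

C major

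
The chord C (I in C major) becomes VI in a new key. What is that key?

E minor

The numeral VI denotes a major triad on scale degree 6. With C on degree 6, the tonic of the new key is E.
Degree 6 carries a major triad in minor keys, so the destination is E minor.
Check: the diatonic triads of E minor (natural minor) are Em (i), F#dim (ii°), G (III), Am (iv), Bm (v), C (VI), D (VII) — C is indeed VI.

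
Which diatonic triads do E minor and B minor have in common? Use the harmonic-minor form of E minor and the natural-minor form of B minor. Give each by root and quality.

Em

Triads in E minor (harmonic minor): Em (i), F#dim (ii°), Gaug (III+), Am (iv), B (V), C (VI), D#dim (vii°).
Triads in B minor (natural minor): Bm (i), C#dim (ii°), D (III), Em (iv), F#m (v), G (VI), A (VII).
Shared triads with their functions: Em (i in E minor, iv in B minor).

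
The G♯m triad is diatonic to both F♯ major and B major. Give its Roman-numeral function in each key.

ii in F♯ major; vi in B major

The scale of F♯ major is F♯ G♯ A♯ B C♯ D♯ E♯; G♯ is degree 2, and the triad built there (G♯-B-D♯) is minor, so it is ii.
The scale of B major is B C♯ D♯ E F♯ G♯ A♯; G♯ is degree 6, and the triad built there (G♯-B-D♯) is minor, so it is vi.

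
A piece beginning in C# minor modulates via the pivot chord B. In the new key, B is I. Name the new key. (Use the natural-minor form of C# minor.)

B major

The numeral I denotes a major triad on scale degree 1. With B on degree 1, the tonic of the new key is B.
Degree 1 carries a major triad in major keys, so the destination is B major.
Check: the diatonic triads of B major are B (I), C#m (ii), D#m (iii), E (IV), F# (V), G#m (vi), A#dim (vii°) — B is indeed I.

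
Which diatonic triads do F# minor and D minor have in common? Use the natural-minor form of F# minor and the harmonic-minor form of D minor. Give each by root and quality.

Triads in F# minor (natural minor): F#m (i), G#dim (ii°), A (III), Bm (iv), C#m (v), D (VI), E (VII).
Triads in D minor (harmonic minor): Dm (i), Edim (ii°), Faug (III+), Gm (iv), A (V), Bb (VI), C#dim (vii°).
Shared triads with their functions: A (III in F# minor, V in D minor).

A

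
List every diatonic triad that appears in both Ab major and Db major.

Ab, Bbm, Db, Fm

Triads in Ab major: Ab major (I), Bb minor (ii), C minor (iii), Db major (IV), Eb major (V), F minor (vi), G diminished (vii°).
Triads in Db major: Db major (I), Eb minor (ii), F minor (iii), Gb major (IV), Ab major (V), Bb minor (vi), C diminished (vii°).
Shared triads with their functions: Ab major (I in Ab major, V in Db major); Bb minor (ii in Ab major, vi in Db major); Db major (IV in Ab major, I in Db major); F minor (vi in Ab major, iii in Db major).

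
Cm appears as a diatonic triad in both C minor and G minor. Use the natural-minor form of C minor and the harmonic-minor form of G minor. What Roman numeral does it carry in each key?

i in C minor; iv in G minor

The scale of C minor (natural minor) is C D E♭ F G A♭ B♭; C is degree 1, and the triad built there (C-E♭-G) is minor, so it is i.
The scale of G minor (harmonic minor) is G A B♭ C D E♭ F♯; C is degree 4, and the triad built there (C-E♭-G) is minor, so it is iv.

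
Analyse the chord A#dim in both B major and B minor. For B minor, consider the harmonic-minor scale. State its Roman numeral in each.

The scale of B major is B C# D# E F# G# A#; A# is degree 7, and the triad built there (A#-C#-E) is diminished, so it is vii°.
The scale of B minor (harmonic minor) is B C# D E F# G A#; A# is degree 7, and the triad built there (A#-C#-E) is diminished, so it is vii°.

vii° in B major; vii° in B minor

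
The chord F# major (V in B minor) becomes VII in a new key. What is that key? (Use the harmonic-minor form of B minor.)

G# minor

The numeral VII denotes a major triad on scale degree 7. With F# on degree 7, the tonic of the new key is G#.
Degree 7 carries a major triad in natural-minor keys, so the destination is G# minor.
Check: the diatonic triads of G# minor (natural minor) are G#m (i), A#dim (ii°), B (III), C#m (iv), D#m (v), E (VI), F# (VII) — F# major is indeed VII.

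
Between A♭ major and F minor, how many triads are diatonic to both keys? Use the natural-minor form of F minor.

7

Diatonic triads of A♭ major: A♭ (I), B♭m (ii), Cm (iii), D♭ (IV), E♭ (V), Fm (vi), Gdim (vii°).
Diatonic triads of F minor (natural minor): Fm (i), Gdim (ii°), A♭ (III), B♭m (iv), Cm (v), D♭ (VI), E♭ (VII).
Matching root and quality in both lists: A♭, B♭m, Cm, D♭, E♭, Fm, Gdim.
That gives 7 common triads.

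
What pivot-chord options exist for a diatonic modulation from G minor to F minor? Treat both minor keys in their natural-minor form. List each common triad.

Cm, E♭

Triads in G minor (natural minor): Gm (i), Adim (ii°), B♭ (III), Cm (iv), Dm (v), E♭ (VI), F (VII).
Triads in F minor (natural minor): Fm (i), Gdim (ii°), A♭ (III), B♭m (iv), Cm (v), D♭ (VI), E♭ (VII).
Shared triads with their functions: Cm (iv in G minor, v in F minor); E♭ (VI in G minor, VII in F minor).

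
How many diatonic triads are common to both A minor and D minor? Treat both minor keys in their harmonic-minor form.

1

Diatonic triads of A minor (harmonic minor): Am (i), Bdim (ii°), Caug (III+), Dm (iv), E (V), F (VI), G#dim (vii°).
Diatonic triads of D minor (harmonic minor): Dm (i), Edim (ii°), Faug (III+), Gm (iv), A (V), Bb (VI), C#dim (vii°).
Matching root and quality in both lists: Dm.
That gives 1 common triad.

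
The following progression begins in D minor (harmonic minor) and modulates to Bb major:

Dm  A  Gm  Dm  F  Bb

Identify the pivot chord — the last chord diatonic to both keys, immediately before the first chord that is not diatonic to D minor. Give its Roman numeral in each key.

Dm — i in D minor, iii in Bb major

Chords diatonic to D minor: Dm, Edim, Faug, Gm, A, Bb, C#dim.
Reading the progression, the first chord not in that set is F, so the modulation leaves D minor there.
The chord immediately before F is Dm, which is diatonic to both keys: i in D minor and iii in Bb major.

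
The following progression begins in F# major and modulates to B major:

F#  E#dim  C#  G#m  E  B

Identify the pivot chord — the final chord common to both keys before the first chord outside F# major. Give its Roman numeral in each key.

Chords diatonic to F# major: F#, G#m, A#m, B, C#, D#m, E#dim.
Reading the progression, the first chord not in that set is E, so the modulation leaves F# major there.
The chord immediately before E is G#m, which is diatonic to both keys: ii in F# major and vi in B major.

G#m — ii in F# major, vi in B major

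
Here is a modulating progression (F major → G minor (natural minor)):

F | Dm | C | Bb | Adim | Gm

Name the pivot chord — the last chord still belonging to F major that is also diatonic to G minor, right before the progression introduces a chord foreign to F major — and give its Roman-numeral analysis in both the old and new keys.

Chords diatonic to F major: F, Gm, Am, Bb, C, Dm, Edim.
Reading the progression, the first chord not in that set is Adim, so the modulation leaves F major there.
The chord immediately before Adim is Bb, which is diatonic to both keys: IV in F major and III in G minor.

Bb — IV in F major, III in G minor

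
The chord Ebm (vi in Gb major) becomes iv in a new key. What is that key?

The numeral iv denotes a minor triad on scale degree 4. With Eb on degree 4, the tonic of the new key is Bb.
Degree 4 carries a minor triad in minor keys, so the destination is Bb minor.
Check: the diatonic triads of Bb minor (natural minor) are Bbm (i), Cdim (ii°), Db (III), Ebm (iv), Fm (v), Gb (VI), Ab (VII) — Ebm is indeed iv.

Bb minor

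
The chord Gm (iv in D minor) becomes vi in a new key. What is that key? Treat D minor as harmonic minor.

The numeral vi denotes a minor triad on scale degree 6. With G on degree 6, the tonic of the new key is Bb.
Degree 6 carries a minor triad in major keys, so the destination is Bb major.
Check: the diatonic triads of Bb major are Bb (I), Cm (ii), Dm (iii), Eb (IV), F (V), Gm (vi), Adim (vii°) — Gm is indeed vi.

Bb major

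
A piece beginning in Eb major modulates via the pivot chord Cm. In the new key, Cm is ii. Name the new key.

Bb major

The numeral ii denotes a minor triad on scale degree 2. With C on degree 2, the tonic of the new key is Bb.
Degree 2 carries a minor triad in major keys, so the destination is Bb major.
Check: the diatonic triads of Bb major are Bb (I), Cm (ii), Dm (iii), Eb (IV), F (V), Gm (vi), Adim (vii°) — Cm is indeed ii.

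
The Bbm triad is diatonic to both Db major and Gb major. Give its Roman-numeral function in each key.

The scale of Db major is Db Eb F Gb Ab Bb C; Bb is degree 6, and the triad built there (Bb-Db-F) is minor, so it is vi.
The scale of Gb major is Gb Ab Bb Cb Db Eb F; Bb is degree 3, and the triad built there (Bb-Db-F) is minor, so it is iii.

vi in Db major; iii in Gb major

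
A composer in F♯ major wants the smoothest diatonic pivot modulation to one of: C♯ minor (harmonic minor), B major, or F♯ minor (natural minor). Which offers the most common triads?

B major

Triads of F♯ major: F♯ (I), G♯m (ii), A♯m (iii), B (IV), C♯ (V), D♯m (vi), E♯dim (vii°).
C♯ minor (harmonic minor) shares 0: none.
B major shares 4: F♯, G♯m, B, D♯m.
F♯ minor (natural minor) shares 0: none.
The most common triads (4) are shared with B major.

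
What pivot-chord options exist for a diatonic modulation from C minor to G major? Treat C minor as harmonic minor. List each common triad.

Triads in C minor (harmonic minor): Cm (i), Ddim (ii°), Ebaug (III+), Fm (iv), G (V), Ab (VI), Bdim (vii°).
Triads in G major: G (I), Am (ii), Bm (iii), C (IV), D (V), Em (vi), F#dim (vii°).
Shared triads with their functions: G (V in C minor, I in G major).

G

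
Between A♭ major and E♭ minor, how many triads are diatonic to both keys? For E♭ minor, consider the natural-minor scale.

2

Diatonic triads of A♭ major: A♭ (I), B♭m (ii), Cm (iii), D♭ (IV), E♭ (V), Fm (vi), Gdim (vii°).
Diatonic triads of E♭ minor (natural minor): E♭m (i), Fdim (ii°), G♭ (III), A♭m (iv), B♭m (v), C♭ (VI), D♭ (VII).
Matching root and quality in both lists: B♭m, D♭.
That gives 2 common triads.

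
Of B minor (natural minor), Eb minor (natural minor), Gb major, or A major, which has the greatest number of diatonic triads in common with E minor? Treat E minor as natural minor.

B minor

Triads of E minor (natural minor): E minor (i), F# diminished (ii°), G major (III), A minor (iv), B minor (v), C major (VI), D major (VII).
B minor (natural minor) shares 4: Em, G, Bm, D.
Eb minor (natural minor) shares 0: none.
Gb major shares 0: none.
A major shares 2: Bm, D.
The most common triads (4) are shared with B minor.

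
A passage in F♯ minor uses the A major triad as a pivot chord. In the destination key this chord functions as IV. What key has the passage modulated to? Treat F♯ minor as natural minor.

E major

The numeral IV denotes a major triad on scale degree 4. With A on degree 4, the tonic of the new key is E.
Degree 4 carries a major triad in major keys, so the destination is E major.
Check: the diatonic triads of E major are E (I), F♯m (ii), G♯m (iii), A (IV), B (V), C♯m (vi), D♯dim (vii°) — A major is indeed IV.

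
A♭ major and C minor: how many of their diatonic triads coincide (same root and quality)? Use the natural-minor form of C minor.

Diatonic triads of A♭ major: A♭ (I), B♭m (ii), Cm (iii), D♭ (IV), E♭ (V), Fm (vi), Gdim (vii°).
Diatonic triads of C minor (natural minor): Cm (i), Ddim (ii°), E♭ (III), Fm (iv), Gm (v), A♭ (VI), B♭ (VII).
Matching root and quality in both lists: A♭, Cm, E♭, Fm.
That gives 4 common triads.

4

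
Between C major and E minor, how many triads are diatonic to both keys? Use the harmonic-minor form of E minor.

Diatonic triads of C major: C (I), Dm (ii), Em (iii), F (IV), G (V), Am (vi), Bdim (vii°).
Diatonic triads of E minor (harmonic minor): Em (i), F♯dim (ii°), Gaug (III+), Am (iv), B (V), C (VI), D♯dim (vii°).
Matching root and quality in both lists: C, Em, Am.
That gives 3 common triads.

3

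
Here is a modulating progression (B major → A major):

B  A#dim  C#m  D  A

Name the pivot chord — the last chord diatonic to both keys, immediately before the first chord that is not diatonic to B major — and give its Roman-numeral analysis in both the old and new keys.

C#m — ii in B major, iii in A major

Chords diatonic to B major: B, C#m, D#m, E, F#, G#m, A#dim.
Reading the progression, the first chord not in that set is D, so the modulation leaves B major there.
The chord immediately before D is C#m, which is diatonic to both keys: ii in B major and iii in A major.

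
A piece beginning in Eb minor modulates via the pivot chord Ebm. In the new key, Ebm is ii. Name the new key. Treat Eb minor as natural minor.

The numeral ii denotes a minor triad on scale degree 2. With Eb on degree 2, the tonic of the new key is Db.
Degree 2 carries a minor triad in major keys, so the destination is Db major.
Check: the diatonic triads of Db major are Db (I), Ebm (ii), Fm (iii), Gb (IV), Ab (V), Bbm (vi), Cdim (vii°) — Ebm is indeed ii.

Db major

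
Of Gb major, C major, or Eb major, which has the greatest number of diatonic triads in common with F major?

C major

Triads of F major: F (I), Gm (ii), Am (iii), Bb (IV), C (V), Dm (vi), Edim (vii°).
Gb major shares 0: none.
C major shares 4: F, Am, C, Dm.
Eb major shares 2: Gm, Bb.
The most common triads (4) are shared with C major.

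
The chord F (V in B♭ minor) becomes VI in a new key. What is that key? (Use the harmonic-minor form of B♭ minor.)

The numeral VI denotes a major triad on scale degree 6. With F on degree 6, the tonic of the new key is A.
Degree 6 carries a major triad in minor keys, so the destination is A minor.
Check: the diatonic triads of A minor (natural minor) are Am (i), Bdim (ii°), C (III), Dm (iv), Em (v), F (VI), G (VII) — F is indeed VI.

A minor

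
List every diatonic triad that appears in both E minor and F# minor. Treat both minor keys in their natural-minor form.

Bm, D

Triads in E minor (natural minor): E minor (i), F# diminished (ii°), G major (III), A minor (iv), B minor (v), C major (VI), D major (VII).
Triads in F# minor (natural minor): F# minor (i), G# diminished (ii°), A major (III), B minor (iv), C# minor (v), D major (VI), E major (VII).
Shared triads with their functions: B minor (v in E minor, iv in F# minor); D major (VII in E minor, VI in F# minor).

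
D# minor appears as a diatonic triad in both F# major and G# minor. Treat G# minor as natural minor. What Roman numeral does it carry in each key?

vi in F# major; v in G# minor

The scale of F# major is F# G# A# B C# D# E#; D# is degree 6, and the triad built there (D#-F#-A#) is minor, so it is vi.
The scale of G# minor (natural minor) is G# A# B C# D# E F#; D# is degree 5, and the triad built there (D#-F#-A#) is minor, so it is v.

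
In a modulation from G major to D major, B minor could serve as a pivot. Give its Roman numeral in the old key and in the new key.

The scale of G major is G A B C D E F#; B is degree 3, and the triad built there (B-D-F#) is minor, so it is iii.
The scale of D major is D E F# G A B C#; B is degree 6, and the triad built there (B-D-F#) is minor, so it is vi.

iii in G major; vi in D major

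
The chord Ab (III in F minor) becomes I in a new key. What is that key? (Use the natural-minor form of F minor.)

Ab major

The numeral I denotes a major triad on scale degree 1. With Ab on degree 1, the tonic of the new key is Ab.
Degree 1 carries a major triad in major keys, so the destination is Ab major.
Check: the diatonic triads of Ab major are Ab (I), Bbm (ii), Cm (iii), Db (IV), Eb (V), Fm (vi), Gdim (vii°) — Ab is indeed I.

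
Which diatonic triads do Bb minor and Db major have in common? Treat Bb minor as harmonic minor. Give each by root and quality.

Bbm, Cdim, Ebm, Gb

Triads in Bb minor (harmonic minor): Bbm (i), Cdim (ii°), Dbaug (III+), Ebm (iv), F (V), Gb (VI), Adim (vii°).
Triads in Db major: Db (I), Ebm (ii), Fm (iii), Gb (IV), Ab (V), Bbm (vi), Cdim (vii°).
Shared triads with their functions: Bbm (i in Bb minor, vi in Db major); Cdim (ii° in Bb minor, vii° in Db major); Ebm (iv in Bb minor, ii in Db major); Gb (VI in Bb minor, IV in Db major).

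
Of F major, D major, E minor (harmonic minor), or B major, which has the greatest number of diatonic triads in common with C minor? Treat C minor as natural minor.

F major

Triads of C minor (natural minor): C minor (i), D diminished (ii°), Eb major (III), F minor (iv), G minor (v), Ab major (VI), Bb major (VII).
F major shares 2: Gm, Bb.
D major shares 0: none.
E minor (harmonic minor) shares 0: none.
B major shares 0: none.
The most common triads (2) are shared with F major.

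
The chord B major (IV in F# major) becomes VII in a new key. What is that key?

The numeral VII denotes a major triad on scale degree 7. With B on degree 7, the tonic of the new key is C#.
Degree 7 carries a major triad in natural-minor keys, so the destination is C# minor.
Check: the diatonic triads of C# minor (natural minor) are C#m (i), D#dim (ii°), E (III), F#m (iv), G#m (v), A (VI), B (VII) — B major is indeed VII.

C# minor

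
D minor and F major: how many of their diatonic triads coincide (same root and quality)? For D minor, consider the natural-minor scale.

Diatonic triads of D minor (natural minor): Dm (i), Edim (ii°), F (III), Gm (iv), Am (v), Bb (VI), C (VII).
Diatonic triads of F major: F (I), Gm (ii), Am (iii), Bb (IV), C (V), Dm (vi), Edim (vii°).
Matching root and quality in both lists: Dm, Edim, F, Gm, Am, Bb, C.
That gives 7 common triads.

7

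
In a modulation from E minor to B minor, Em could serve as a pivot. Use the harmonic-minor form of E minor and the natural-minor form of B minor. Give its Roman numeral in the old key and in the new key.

The scale of E minor (harmonic minor) is E F♯ G A B C D♯; E is degree 1, and the triad built there (E-G-B) is minor, so it is i.
The scale of B minor (natural minor) is B C♯ D E F♯ G A; E is degree 4, and the triad built there (E-G-B) is minor, so it is iv.

i in E minor; iv in B minor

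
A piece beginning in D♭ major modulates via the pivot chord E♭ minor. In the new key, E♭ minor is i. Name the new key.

E♭ minor

The numeral i denotes a minor triad on scale degree 1. With E♭ on degree 1, the tonic of the new key is E♭.
Degree 1 carries a minor triad in minor keys, so the destination is E♭ minor.
Check: the diatonic triads of E♭ minor (natural minor) are E♭m (i), Fdim (ii°), G♭ (III), A♭m (iv), B♭m (v), C♭ (VI), D♭ (VII) — E♭ minor is indeed i.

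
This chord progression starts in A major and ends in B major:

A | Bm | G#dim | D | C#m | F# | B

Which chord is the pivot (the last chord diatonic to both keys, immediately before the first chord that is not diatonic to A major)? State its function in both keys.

Chords diatonic to A major: A, Bm, C#m, D, E, F#m, G#dim.
Reading the progression, the first chord not in that set is F#, so the modulation leaves A major there.
The chord immediately before F# is C#m, which is diatonic to both keys: iii in A major and ii in B major.

C#m — iii in A major, ii in B major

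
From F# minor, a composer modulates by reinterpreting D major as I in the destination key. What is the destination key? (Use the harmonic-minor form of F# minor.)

D major

The numeral I denotes a major triad on scale degree 1. With D on degree 1, the tonic of the new key is D.
Degree 1 carries a major triad in major keys, so the destination is D major.
Check: the diatonic triads of D major are D (I), Em (ii), F#m (iii), G (IV), A (V), Bm (vi), C#dim (vii°) — D major is indeed I.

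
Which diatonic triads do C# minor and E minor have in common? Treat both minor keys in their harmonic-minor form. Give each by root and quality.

Triads in C# minor (harmonic minor): C#m (i), D#dim (ii°), Eaug (III+), F#m (iv), G# (V), A (VI), B#dim (vii°).
Triads in E minor (harmonic minor): Em (i), F#dim (ii°), Gaug (III+), Am (iv), B (V), C (VI), D#dim (vii°).
Shared triads with their functions: D#dim (ii° in C# minor, vii° in E minor).

D#dim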